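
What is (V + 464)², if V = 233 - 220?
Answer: 227529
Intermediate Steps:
V = 13
(V + 464)² = (13 + 464)² = 477² = 227529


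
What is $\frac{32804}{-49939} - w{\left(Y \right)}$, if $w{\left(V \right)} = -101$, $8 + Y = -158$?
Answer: $\frac{5011035}{49939} \approx 100.34$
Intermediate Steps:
$Y = -166$ ($Y = -8 - 158 = -166$)
$\frac{32804}{-49939} - w{\left(Y \right)} = \frac{32804}{-49939} - -101 = 32804 \left(- \frac{1}{49939}\right) + 101 = - \frac{32804}{49939} + 101 = \frac{5011035}{49939}$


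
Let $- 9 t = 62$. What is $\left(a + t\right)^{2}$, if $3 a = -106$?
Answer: $\frac{144400}{81} \approx 1782.7$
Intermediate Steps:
$t = - \frac{62}{9}$ ($t = \left(- \frac{1}{9}\right) 62 = - \frac{62}{9} \approx -6.8889$)
$a = - \frac{106}{3}$ ($a = \frac{1}{3} \left(-106\right) = - \frac{106}{3} \approx -35.333$)
$\left(a + t\right)^{2} = \left(- \frac{106}{3} - \frac{62}{9}\right)^{2} = \left(- \frac{380}{9}\right)^{2} = \frac{144400}{81}$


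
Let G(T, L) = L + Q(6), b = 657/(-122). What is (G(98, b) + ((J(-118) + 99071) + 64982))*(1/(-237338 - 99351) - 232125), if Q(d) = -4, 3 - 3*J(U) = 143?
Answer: -2345512222017302629/61614087 ≈ -3.8068e+10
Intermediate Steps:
J(U) = -140/3 (J(U) = 1 - ⅓*143 = 1 - 143/3 = -140/3)
b = -657/122 (b = 657*(-1/122) = -657/122 ≈ -5.3852)
G(T, L) = -4 + L (G(T, L) = L - 4 = -4 + L)
(G(98, b) + ((J(-118) + 99071) + 64982))*(1/(-237338 - 99351) - 232125) = ((-4 - 657/122) + ((-140/3 + 99071) + 64982))*(1/(-237338 - 99351) - 232125) = (-1145/122 + (297073/3 + 64982))*(1/(-336689) - 232125) = (-1145/122 + 492019/3)*(-1/336689 - 232125) = (60022883/366)*(-78153934126/336689) = -2345512222017302629/61614087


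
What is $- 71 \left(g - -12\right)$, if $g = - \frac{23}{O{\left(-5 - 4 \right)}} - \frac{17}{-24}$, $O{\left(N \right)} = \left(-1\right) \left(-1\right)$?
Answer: $\frac{17537}{24} \approx 730.71$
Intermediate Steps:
$O{\left(N \right)} = 1$
$g = - \frac{535}{24}$ ($g = - \frac{23}{1} - \frac{17}{-24} = \left(-23\right) 1 - - \frac{17}{24} = -23 + \frac{17}{24} = - \frac{535}{24} \approx -22.292$)
$- 71 \left(g - -12\right) = - 71 \left(- \frac{535}{24} - -12\right) = - 71 \left(- \frac{535}{24} + 12\right) = \left(-71\right) \left(- \frac{247}{24}\right) = \frac{17537}{24}$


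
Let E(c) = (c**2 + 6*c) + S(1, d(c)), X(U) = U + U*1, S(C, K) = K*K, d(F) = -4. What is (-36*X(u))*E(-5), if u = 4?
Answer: -3168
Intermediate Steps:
S(C, K) = K**2
X(U) = 2*U (X(U) = U + U = 2*U)
E(c) = 16 + c**2 + 6*c (E(c) = (c**2 + 6*c) + (-4)**2 = (c**2 + 6*c) + 16 = 16 + c**2 + 6*c)
(-36*X(u))*E(-5) = (-72*4)*(16 + (-5)**2 + 6*(-5)) = (-36*8)*(16 + 25 - 30) = -288*11 = -3168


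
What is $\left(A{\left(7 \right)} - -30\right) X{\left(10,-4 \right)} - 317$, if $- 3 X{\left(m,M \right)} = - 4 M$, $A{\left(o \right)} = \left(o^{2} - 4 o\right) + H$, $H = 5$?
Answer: $- \frac{1847}{3} \approx -615.67$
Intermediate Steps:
$A{\left(o \right)} = 5 + o^{2} - 4 o$ ($A{\left(o \right)} = \left(o^{2} - 4 o\right) + 5 = 5 + o^{2} - 4 o$)
$X{\left(m,M \right)} = \frac{4 M}{3}$ ($X{\left(m,M \right)} = - \frac{\left(-4\right) M}{3} = \frac{4 M}{3}$)
$\left(A{\left(7 \right)} - -30\right) X{\left(10,-4 \right)} - 317 = \left(\left(5 + 7^{2} - 28\right) - -30\right) \frac{4}{3} \left(-4\right) - 317 = \left(\left(5 + 49 - 28\right) + 30\right) \left(- \frac{16}{3}\right) - 317 = \left(26 + 30\right) \left(- \frac{16}{3}\right) - 317 = 56 \left(- \frac{16}{3}\right) - 317 = - \frac{896}{3} - 317 = - \frac{1847}{3}$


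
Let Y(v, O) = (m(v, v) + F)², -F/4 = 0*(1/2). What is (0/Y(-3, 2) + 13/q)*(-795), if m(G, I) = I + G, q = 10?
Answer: -2067/2 ≈ -1033.5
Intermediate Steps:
m(G, I) = G + I
F = 0 (F = -0*1/2 = -0*1*(½) = -0/2 = -4*0 = 0)
Y(v, O) = 4*v² (Y(v, O) = ((v + v) + 0)² = (2*v + 0)² = (2*v)² = 4*v²)
(0/Y(-3, 2) + 13/q)*(-795) = (0/((4*(-3)²)) + 13/10)*(-795) = (0/((4*9)) + 13*(⅒))*(-795) = (0/36 + 13/10)*(-795) = (0*(1/36) + 13/10)*(-795) = (0 + 13/10)*(-795) = (13/10)*(-795) = -2067/2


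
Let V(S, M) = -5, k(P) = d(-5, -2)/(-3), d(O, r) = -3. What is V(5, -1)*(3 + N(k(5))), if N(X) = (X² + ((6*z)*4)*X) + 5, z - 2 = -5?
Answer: 315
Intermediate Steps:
z = -3 (z = 2 - 5 = -3)
k(P) = 1 (k(P) = -3/(-3) = -3*(-⅓) = 1)
N(X) = 5 + X² - 72*X (N(X) = (X² + ((6*(-3))*4)*X) + 5 = (X² + (-18*4)*X) + 5 = (X² - 72*X) + 5 = 5 + X² - 72*X)
V(5, -1)*(3 + N(k(5))) = -5*(3 + (5 + 1² - 72*1)) = -5*(3 + (5 + 1 - 72)) = -5*(3 - 66) = -5*(-63) = 315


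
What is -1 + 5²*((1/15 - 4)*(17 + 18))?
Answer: -10328/3 ≈ -3442.7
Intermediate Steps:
-1 + 5²*((1/15 - 4)*(17 + 18)) = -1 + 25*((1/15 - 4)*35) = -1 + 25*(-59/15*35) = -1 + 25*(-413/3) = -1 - 10325/3 = -10328/3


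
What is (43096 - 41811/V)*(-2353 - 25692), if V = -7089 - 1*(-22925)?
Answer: -19138649650025/15836 ≈ -1.2086e+9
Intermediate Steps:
V = 15836 (V = -7089 + 22925 = 15836)
(43096 - 41811/V)*(-2353 - 25692) = (43096 - 41811/15836)*(-2353 - 25692) = (43096 - 41811*1/15836)*(-28045) = (43096 - 41811/15836)*(-28045) = (682426445/15836)*(-28045) = -19138649650025/15836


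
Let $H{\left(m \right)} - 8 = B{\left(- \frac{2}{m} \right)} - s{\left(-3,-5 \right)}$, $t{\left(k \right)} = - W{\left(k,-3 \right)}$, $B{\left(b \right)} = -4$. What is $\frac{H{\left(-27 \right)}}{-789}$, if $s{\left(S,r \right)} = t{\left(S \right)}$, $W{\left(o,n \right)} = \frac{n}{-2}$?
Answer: $- \frac{11}{1578} \approx -0.0069709$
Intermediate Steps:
$W{\left(o,n \right)} = - \frac{n}{2}$ ($W{\left(o,n \right)} = n \left(- \frac{1}{2}\right) = - \frac{n}{2}$)
$t{\left(k \right)} = - \frac{3}{2}$ ($t{\left(k \right)} = - \frac{\left(-1\right) \left(-3\right)}{2} = \left(-1\right) \frac{3}{2} = - \frac{3}{2}$)
$s{\left(S,r \right)} = - \frac{3}{2}$
$H{\left(m \right)} = \frac{11}{2}$ ($H{\left(m \right)} = 8 - \frac{5}{2} = \frac{11}{2}$)
$\frac{H{\left(-27 \right)}}{-789} = \frac{11}{2 \left(-789\right)} = \frac{11}{2} \left(- \frac{1}{789}\right) = - \frac{11}{1578}$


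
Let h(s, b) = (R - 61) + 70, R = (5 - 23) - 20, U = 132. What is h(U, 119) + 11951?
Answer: 11922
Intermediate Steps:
R = -38 (R = -18 - 20 = -38)
h(s, b) = -29 (h(s, b) = (-38 - 61) + 70 = -99 + 70 = -29)
h(U, 119) + 11951 = -29 + 11951 = 11922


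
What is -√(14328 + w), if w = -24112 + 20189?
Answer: -√10405 ≈ -102.00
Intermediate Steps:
w = -3923
-√(14328 + w) = -√(14328 - 3923) = -√10405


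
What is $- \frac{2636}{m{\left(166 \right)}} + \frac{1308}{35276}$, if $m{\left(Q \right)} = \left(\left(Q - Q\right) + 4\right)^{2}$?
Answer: $- \frac{5810413}{35276} \approx -164.71$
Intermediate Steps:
$m{\left(Q \right)} = 16$ ($m{\left(Q \right)} = \left(0 + 4\right)^{2} = 4^{2} = 16$)
$- \frac{2636}{m{\left(166 \right)}} + \frac{1308}{35276} = - \frac{2636}{16} + \frac{1308}{35276} = \left(-2636\right) \frac{1}{16} + 1308 \cdot \frac{1}{35276} = - \frac{659}{4} + \frac{327}{8819} = - \frac{5810413}{35276}$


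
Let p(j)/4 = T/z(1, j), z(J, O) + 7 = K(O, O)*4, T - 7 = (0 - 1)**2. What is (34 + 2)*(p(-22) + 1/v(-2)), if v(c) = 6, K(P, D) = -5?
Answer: -110/3 ≈ -36.667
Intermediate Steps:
T = 8 (T = 7 + (0 - 1)**2 = 7 + (-1)**2 = 7 + 1 = 8)
z(J, O) = -27 (z(J, O) = -7 - 5*4 = -7 - 20 = -27)
p(j) = -32/27 (p(j) = 4*(8/(-27)) = 4*(8*(-1/27)) = 4*(-8/27) = -32/27)
(34 + 2)*(p(-22) + 1/v(-2)) = (34 + 2)*(-32/27 + 1/6) = 36*(-32/27 + 1/6) = 36*(-55/54) = -110/3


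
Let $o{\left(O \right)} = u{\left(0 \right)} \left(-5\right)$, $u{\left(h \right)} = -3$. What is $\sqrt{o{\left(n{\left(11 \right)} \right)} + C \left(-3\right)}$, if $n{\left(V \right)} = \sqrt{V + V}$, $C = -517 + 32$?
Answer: $7 \sqrt{30} \approx 38.341$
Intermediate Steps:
$C = -485$
$n{\left(V \right)} = \sqrt{2} \sqrt{V}$ ($n{\left(V \right)} = \sqrt{2 V} = \sqrt{2} \sqrt{V}$)
$o{\left(O \right)} = 15$ ($o{\left(O \right)} = \left(-3\right) \left(-5\right) = 15$)
$\sqrt{o{\left(n{\left(11 \right)} \right)} + C \left(-3\right)} = \sqrt{15 - -1455} = \sqrt{15 + 1455} = \sqrt{1470} = 7 \sqrt{30}$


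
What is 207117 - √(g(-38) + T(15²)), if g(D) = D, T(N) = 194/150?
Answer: 207117 - I*√8259/15 ≈ 2.0712e+5 - 6.0586*I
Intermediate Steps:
T(N) = 97/75 (T(N) = 194*(1/150) = 97/75)
207117 - √(g(-38) + T(15²)) = 207117 - √(-38 + 97/75) = 207117 - √(-2753/75) = 207117 - I*√8259/15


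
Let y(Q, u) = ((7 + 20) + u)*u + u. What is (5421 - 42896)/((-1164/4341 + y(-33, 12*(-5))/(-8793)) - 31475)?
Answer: 158937358575/133492479883 ≈ 1.1906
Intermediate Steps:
y(Q, u) = u + u*(27 + u) (y(Q, u) = (27 + u)*u + u = u*(27 + u) + u = u + u*(27 + u))
(5421 - 42896)/((-1164/4341 + y(-33, 12*(-5))/(-8793)) - 31475) = (5421 - 42896)/((-1164/4341 + ((12*(-5))*(28 + 12*(-5)))/(-8793)) - 31475) = -37475/((-1164*1/4341 - 60*(28 - 60)*(-1/8793)) - 31475) = -37475/((-388/1447 - 60*(-32)*(-1/8793)) - 31475) = -37475/((-388/1447 + 1920*(-1/8793)) - 31475) = -37475/((-388/1447 - 640/2931) - 31475) = -37475/(-2063308/4241157 - 31475) = -37475/(-133492479883/4241157) = -37475*(-4241157/133492479883) = 158937358575/133492479883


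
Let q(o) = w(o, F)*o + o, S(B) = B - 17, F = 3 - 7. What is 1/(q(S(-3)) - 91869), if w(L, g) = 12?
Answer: -1/92129 ≈ -1.0854e-5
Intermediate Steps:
F = -4
S(B) = -17 + B
q(o) = 13*o (q(o) = 12*o + o = 13*o)
1/(q(S(-3)) - 91869) = 1/(13*(-17 - 3) - 91869) = 1/(13*(-20) - 91869) = 1/(-260 - 91869) = 1/(-92129) = -1/92129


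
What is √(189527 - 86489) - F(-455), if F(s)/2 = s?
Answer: 910 + √103038 ≈ 1231.0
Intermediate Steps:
F(s) = 2*s
√(189527 - 86489) - F(-455) = √(189527 - 86489) - 2*(-455) = √103038 - 1*(-910) = √103038 + 910 = 910 + √103038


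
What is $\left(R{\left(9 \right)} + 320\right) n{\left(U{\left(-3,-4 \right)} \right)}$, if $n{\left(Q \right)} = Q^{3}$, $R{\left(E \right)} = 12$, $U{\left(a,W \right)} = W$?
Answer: $-21248$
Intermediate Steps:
$\left(R{\left(9 \right)} + 320\right) n{\left(U{\left(-3,-4 \right)} \right)} = \left(12 + 320\right) \left(-4\right)^{3} = 332 \left(-64\right) = -21248$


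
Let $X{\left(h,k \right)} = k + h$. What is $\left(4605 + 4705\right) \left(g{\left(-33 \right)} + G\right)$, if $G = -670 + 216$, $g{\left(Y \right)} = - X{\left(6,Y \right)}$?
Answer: $-3975370$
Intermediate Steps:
$X{\left(h,k \right)} = h + k$
$g{\left(Y \right)} = -6 - Y$ ($g{\left(Y \right)} = - (6 + Y) = -6 - Y$)
$G = -454$
$\left(4605 + 4705\right) \left(g{\left(-33 \right)} + G\right) = \left(4605 + 4705\right) \left(\left(-6 - -33\right) - 454\right) = 9310 \left(\left(-6 + 33\right) - 454\right) = 9310 \left(27 - 454\right) = 9310 \left(-427\right) = -3975370$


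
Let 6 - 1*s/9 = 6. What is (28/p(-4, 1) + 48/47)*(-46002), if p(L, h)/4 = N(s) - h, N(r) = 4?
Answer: -7252982/47 ≈ -1.5432e+5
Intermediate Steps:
s = 0 (s = 54 - 9*6 = 54 - 54 = 0)
p(L, h) = 16 - 4*h (p(L, h) = 4*(4 - h) = 16 - 4*h)
(28/p(-4, 1) + 48/47)*(-46002) = (28/(16 - 4*1) + 48/47)*(-46002) = (28/(16 - 4) + 48*(1/47))*(-46002) = (28/12 + 48/47)*(-46002) = (28*(1/12) + 48/47)*(-46002) = (7/3 + 48/47)*(-46002) = (473/141)*(-46002) = -7252982/47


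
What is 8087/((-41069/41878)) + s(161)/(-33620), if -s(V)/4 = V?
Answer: -2846492767221/345184945 ≈ -8246.3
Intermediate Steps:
s(V) = -4*V
8087/((-41069/41878)) + s(161)/(-33620) = 8087/((-41069/41878)) - 4*161/(-33620) = 8087/((-41069*1/41878)) - 644*(-1/33620) = 8087/(-41069/41878) + 161/8405 = 8087*(-41878/41069) + 161/8405 = -338667386/41069 + 161/8405 = -2846492767221/345184945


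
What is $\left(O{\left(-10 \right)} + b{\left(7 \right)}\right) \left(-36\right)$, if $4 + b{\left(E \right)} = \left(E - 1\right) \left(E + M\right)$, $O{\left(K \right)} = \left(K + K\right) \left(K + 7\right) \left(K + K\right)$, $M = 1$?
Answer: $41616$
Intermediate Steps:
$O{\left(K \right)} = 4 K^{2} \left(7 + K\right)$ ($O{\left(K \right)} = 2 K \left(7 + K\right) 2 K = 4 K^{2} \left(7 + K\right)$)
$b{\left(E \right)} = -4 + \left(1 + E\right) \left(-1 + E\right)$ ($b{\left(E \right)} = -4 + \left(E - 1\right) \left(E + 1\right) = -4 + \left(-1 + E\right) \left(1 + E\right) = -4 + \left(1 + E\right) \left(-1 + E\right)$)
$\left(O{\left(-10 \right)} + b{\left(7 \right)}\right) \left(-36\right) = \left(4 \left(-10\right)^{2} \left(7 - 10\right) - \left(5 - 7^{2}\right)\right) \left(-36\right) = \left(4 \cdot 100 \left(-3\right) + \left(-5 + 49\right)\right) \left(-36\right) = \left(-1200 + 44\right) \left(-36\right) = \left(-1156\right) \left(-36\right) = 41616$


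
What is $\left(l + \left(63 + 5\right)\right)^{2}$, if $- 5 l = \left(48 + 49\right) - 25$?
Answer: $\frac{71824}{25} \approx 2873.0$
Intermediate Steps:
$l = - \frac{72}{5}$ ($l = - \frac{\left(48 + 49\right) - 25}{5} = - \frac{97 - 25}{5} = \left(- \frac{1}{5}\right) 72 = - \frac{72}{5} \approx -14.4$)
$\left(l + \left(63 + 5\right)\right)^{2} = \left(- \frac{72}{5} + \left(63 + 5\right)\right)^{2} = \left(- \frac{72}{5} + 68\right)^{2} = \left(\frac{268}{5}\right)^{2} = \frac{71824}{25}$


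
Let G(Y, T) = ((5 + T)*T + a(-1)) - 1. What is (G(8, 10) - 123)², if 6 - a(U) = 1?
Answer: 961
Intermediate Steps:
a(U) = 5 (a(U) = 6 - 1*1 = 6 - 1 = 5)
G(Y, T) = 4 + T*(5 + T) (G(Y, T) = ((5 + T)*T + 5) - 1 = (T*(5 + T) + 5) - 1 = (5 + T*(5 + T)) - 1 = 4 + T*(5 + T))
(G(8, 10) - 123)² = ((4 + 10² + 5*10) - 123)² = ((4 + 100 + 50) - 123)² = (154 - 123)² = 31² = 961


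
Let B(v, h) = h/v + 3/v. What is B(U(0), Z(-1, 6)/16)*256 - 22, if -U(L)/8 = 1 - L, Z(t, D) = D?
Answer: -130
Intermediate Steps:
U(L) = -8 + 8*L (U(L) = -8*(1 - L) = -8 + 8*L)
B(v, h) = 3/v + h/v
B(U(0), Z(-1, 6)/16)*256 - 22 = ((3 + 6/16)/(-8 + 8*0))*256 - 22 = ((3 + 6*(1/16))/(-8 + 0))*256 - 22 = ((3 + 3/8)/(-8))*256 - 22 = -⅛*27/8*256 - 22 = -27/64*256 - 22 = -108 - 22 = -130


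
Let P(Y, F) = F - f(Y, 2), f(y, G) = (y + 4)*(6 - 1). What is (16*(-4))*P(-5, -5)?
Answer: 0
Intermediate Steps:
f(y, G) = 20 + 5*y (f(y, G) = (4 + y)*5 = 20 + 5*y)
P(Y, F) = -20 + F - 5*Y (P(Y, F) = F - (20 + 5*Y) = F + (-20 - 5*Y) = -20 + F - 5*Y)
(16*(-4))*P(-5, -5) = (16*(-4))*(-20 - 5 - 5*(-5)) = -64*(-20 - 5 + 25) = -64*0 = 0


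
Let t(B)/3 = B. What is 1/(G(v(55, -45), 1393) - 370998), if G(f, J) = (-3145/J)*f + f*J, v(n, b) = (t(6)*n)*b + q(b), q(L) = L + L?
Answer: -1393/86998050774 ≈ -1.6012e-8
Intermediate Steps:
t(B) = 3*B
q(L) = 2*L
v(n, b) = 2*b + 18*b*n (v(n, b) = ((3*6)*n)*b + 2*b = (18*n)*b + 2*b = 18*b*n + 2*b = 2*b + 18*b*n)
G(f, J) = J*f - 3145*f/J (G(f, J) = -3145*f/J + J*f = J*f - 3145*f/J)
1/(G(v(55, -45), 1393) - 370998) = 1/((2*(-45)*(1 + 9*55))*(-3145 + 1393²)/1393 - 370998) = 1/((2*(-45)*(1 + 495))*(1/1393)*(-3145 + 1940449) - 370998) = 1/((2*(-45)*496)*(1/1393)*1937304 - 370998) = 1/(-44640*1/1393*1937304 - 370998) = 1/(-86481250560/1393 - 370998) = 1/(-86998050774/1393) = -1393/86998050774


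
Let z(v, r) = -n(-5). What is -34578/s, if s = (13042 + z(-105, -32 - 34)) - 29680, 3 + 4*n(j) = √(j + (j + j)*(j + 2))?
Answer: 69156/33277 ≈ 2.0782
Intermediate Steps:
n(j) = -¾ + √(j + 2*j*(2 + j))/4 (n(j) = -¾ + √(j + (j + j)*(j + 2))/4 = -¾ + √(j + (2*j)*(2 + j))/4 = -¾ + √(j + 2*j*(2 + j))/4)
z(v, r) = -½ (z(v, r) = -(-¾ + √(-5*(5 + 2*(-5)))/4) = -(-¾ + √(-5*(5 - 10))/4) = -(-¾ + √(-5*(-5))/4) = -(-¾ + √25/4) = -(-¾ + (¼)*5) = -(-¾ + 5/4) = -1*½ = -½)
s = -33277/2 (s = (13042 - ½) - 29680 = 26083/2 - 29680 = -33277/2 ≈ -16639.)
-34578/s = -34578/(-33277/2) = -34578*(-2/33277) = 69156/33277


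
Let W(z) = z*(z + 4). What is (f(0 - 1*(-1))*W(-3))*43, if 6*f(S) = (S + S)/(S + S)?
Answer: -43/2 ≈ -21.500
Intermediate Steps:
W(z) = z*(4 + z)
f(S) = ⅙ (f(S) = ((S + S)/(S + S))/6 = ((2*S)/((2*S)))/6 = ((2*S)*(1/(2*S)))/6 = (⅙)*1 = ⅙)
(f(0 - 1*(-1))*W(-3))*43 = ((-3*(4 - 3))/6)*43 = ((-3*1)/6)*43 = ((⅙)*(-3))*43 = -½*43 = -43/2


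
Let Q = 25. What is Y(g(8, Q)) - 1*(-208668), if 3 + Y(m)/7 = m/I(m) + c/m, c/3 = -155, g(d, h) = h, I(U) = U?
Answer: 1042619/5 ≈ 2.0852e+5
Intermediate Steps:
c = -465 (c = 3*(-155) = -465)
Y(m) = -14 - 3255/m (Y(m) = -21 + 7*(m/m - 465/m) = -21 + 7*(1 - 465/m) = -21 + (7 - 3255/m) = -14 - 3255/m)
Y(g(8, Q)) - 1*(-208668) = (-14 - 3255/25) - 1*(-208668) = (-14 - 3255*1/25) + 208668 = (-14 - 651/5) + 208668 = -721/5 + 208668 = 1042619/5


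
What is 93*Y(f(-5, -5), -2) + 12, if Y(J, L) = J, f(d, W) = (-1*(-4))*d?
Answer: -1848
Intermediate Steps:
f(d, W) = 4*d
93*Y(f(-5, -5), -2) + 12 = 93*(4*(-5)) + 12 = 93*(-20) + 12 = -1860 + 12 = -1848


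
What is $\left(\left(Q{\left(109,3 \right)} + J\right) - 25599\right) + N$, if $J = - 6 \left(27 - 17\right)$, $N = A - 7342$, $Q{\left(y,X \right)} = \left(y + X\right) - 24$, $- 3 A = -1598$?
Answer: $- \frac{97141}{3} \approx -32380.0$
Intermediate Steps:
$A = \frac{1598}{3}$ ($A = \left(- \frac{1}{3}\right) \left(-1598\right) = \frac{1598}{3} \approx 532.67$)
$Q{\left(y,X \right)} = -24 + X + y$ ($Q{\left(y,X \right)} = \left(X + y\right) - 24 = -24 + X + y$)
$N = - \frac{20428}{3}$ ($N = \frac{1598}{3} - 7342 = - \frac{20428}{3} \approx -6809.3$)
$J = -60$ ($J = \left(-6\right) 10 = -60$)
$\left(\left(Q{\left(109,3 \right)} + J\right) - 25599\right) + N = \left(\left(\left(-24 + 3 + 109\right) - 60\right) - 25599\right) - \frac{20428}{3} = \left(\left(88 - 60\right) - 25599\right) - \frac{20428}{3} = \left(28 - 25599\right) - \frac{20428}{3} = -25571 - \frac{20428}{3} = - \frac{97141}{3}$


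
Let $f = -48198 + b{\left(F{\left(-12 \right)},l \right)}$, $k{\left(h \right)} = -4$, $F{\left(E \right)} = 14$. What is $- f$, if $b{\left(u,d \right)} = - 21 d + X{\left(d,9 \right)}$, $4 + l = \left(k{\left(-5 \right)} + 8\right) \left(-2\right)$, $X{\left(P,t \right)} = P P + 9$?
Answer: $47793$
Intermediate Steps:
$X{\left(P,t \right)} = 9 + P^{2}$ ($X{\left(P,t \right)} = P^{2} + 9 = 9 + P^{2}$)
$l = -12$ ($l = -4 + \left(-4 + 8\right) \left(-2\right) = -4 + 4 \left(-2\right) = -4 - 8 = -12$)
$b{\left(u,d \right)} = 9 + d^{2} - 21 d$ ($b{\left(u,d \right)} = - 21 d + \left(9 + d^{2}\right) = 9 + d^{2} - 21 d$)
$f = -47793$ ($f = -48198 + \left(9 + \left(-12\right)^{2} - -252\right) = -48198 + \left(9 + 144 + 252\right) = -48198 + 405 = -47793$)
$- f = \left(-1\right) \left(-47793\right) = 47793$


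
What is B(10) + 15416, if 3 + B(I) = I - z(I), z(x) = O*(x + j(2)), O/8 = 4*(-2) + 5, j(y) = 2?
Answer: 15711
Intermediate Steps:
O = -24 (O = 8*(4*(-2) + 5) = 8*(-8 + 5) = 8*(-3) = -24)
z(x) = -48 - 24*x (z(x) = -24*(x + 2) = -24*(2 + x) = -48 - 24*x)
B(I) = 45 + 25*I (B(I) = -3 + (I - (-48 - 24*I)) = -3 + (I + (48 + 24*I)) = -3 + (48 + 25*I) = 45 + 25*I)
B(10) + 15416 = (45 + 25*10) + 15416 = (45 + 250) + 15416 = 295 + 15416 = 15711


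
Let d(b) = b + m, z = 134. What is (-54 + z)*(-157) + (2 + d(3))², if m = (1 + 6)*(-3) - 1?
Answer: -12271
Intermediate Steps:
m = -22 (m = 7*(-3) - 1 = -21 - 1 = -22)
d(b) = -22 + b (d(b) = b - 22 = -22 + b)
(-54 + z)*(-157) + (2 + d(3))² = (-54 + 134)*(-157) + (2 + (-22 + 3))² = 80*(-157) + (2 - 19)² = -12560 + (-17)² = -12560 + 289 = -12271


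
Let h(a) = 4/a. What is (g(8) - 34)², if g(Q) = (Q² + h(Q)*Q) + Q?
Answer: 1764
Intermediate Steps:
g(Q) = 4 + Q + Q² (g(Q) = (Q² + (4/Q)*Q) + Q = (Q² + 4) + Q = (4 + Q²) + Q = 4 + Q + Q²)
(g(8) - 34)² = ((4 + 8*(1 + 8)) - 34)² = ((4 + 8*9) - 34)² = ((4 + 72) - 34)² = (76 - 34)² = 42² = 1764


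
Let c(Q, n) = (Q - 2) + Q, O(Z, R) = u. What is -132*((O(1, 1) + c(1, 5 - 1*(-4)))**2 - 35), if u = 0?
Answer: 4620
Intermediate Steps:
O(Z, R) = 0
c(Q, n) = -2 + 2*Q (c(Q, n) = (-2 + Q) + Q = -2 + 2*Q)
-132*((O(1, 1) + c(1, 5 - 1*(-4)))**2 - 35) = -132*((0 + (-2 + 2*1))**2 - 35) = -132*((0 + (-2 + 2))**2 - 35) = -132*((0 + 0)**2 - 35) = -132*(0**2 - 35) = -132*(0 - 35) = -132*(-35) = 4620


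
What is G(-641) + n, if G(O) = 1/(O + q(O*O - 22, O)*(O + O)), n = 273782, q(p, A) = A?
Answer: 224808149623/821121 ≈ 2.7378e+5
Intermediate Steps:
G(O) = 1/(O + 2*O²) (G(O) = 1/(O + O*(O + O)) = 1/(O + O*(2*O)) = 1/(O + 2*O²))
G(-641) + n = 1/((-641)*(1 + 2*(-641))) + 273782 = -1/(641*(1 - 1282)) + 273782 = -1/641/(-1281) + 273782 = -1/641*(-1/1281) + 273782 = 1/821121 + 273782 = 224808149623/821121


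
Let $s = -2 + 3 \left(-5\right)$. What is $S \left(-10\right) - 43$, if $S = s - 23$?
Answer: $357$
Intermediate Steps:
$s = -17$ ($s = -2 - 15 = -17$)
$S = -40$ ($S = -17 - 23 = -40$)
$S \left(-10\right) - 43 = \left(-40\right) \left(-10\right) - 43 = 400 - 43 = 357$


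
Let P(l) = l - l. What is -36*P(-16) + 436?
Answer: 436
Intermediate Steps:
P(l) = 0
-36*P(-16) + 436 = -36*0 + 436 = 0 + 436 = 436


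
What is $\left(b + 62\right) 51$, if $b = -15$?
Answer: $2397$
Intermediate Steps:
$\left(b + 62\right) 51 = \left(-15 + 62\right) 51 = 47 \cdot 51 = 2397$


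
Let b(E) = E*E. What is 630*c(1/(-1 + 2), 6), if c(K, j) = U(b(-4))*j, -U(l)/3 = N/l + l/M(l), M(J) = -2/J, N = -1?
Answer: 5808915/4 ≈ 1.4522e+6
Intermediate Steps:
b(E) = E**2
U(l) = 3/l + 3*l**2/2 (U(l) = -3*(-1/l + l/((-2/l))) = -3*(-1/l + l*(-l/2)) = -3*(-1/l - l**2/2) = 3/l + 3*l**2/2)
c(K, j) = 6147*j/16 (c(K, j) = (3*(2 + ((-4)**2)**3)/(2*((-4)**2)))*j = ((3/2)*(2 + 16**3)/16)*j = ((3/2)*(1/16)*(2 + 4096))*j = ((3/2)*(1/16)*4098)*j = 6147*j/16)
630*c(1/(-1 + 2), 6) = 630*((6147/16)*6) = 630*(18441/8) = 5808915/4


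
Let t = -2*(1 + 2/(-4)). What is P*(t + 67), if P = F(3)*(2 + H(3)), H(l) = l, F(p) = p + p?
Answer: 1980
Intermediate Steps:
F(p) = 2*p
t = -1 (t = -2*(1 + 2*(-¼)) = -2*(1 - ½) = -2*½ = -1)
P = 30 (P = (2*3)*(2 + 3) = 6*5 = 30)
P*(t + 67) = 30*(-1 + 67) = 30*66 = 1980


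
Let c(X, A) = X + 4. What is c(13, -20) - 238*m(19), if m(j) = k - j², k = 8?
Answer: 84031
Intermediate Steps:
m(j) = 8 - j²
c(X, A) = 4 + X
c(13, -20) - 238*m(19) = (4 + 13) - 238*(8 - 1*19²) = 17 - 238*(8 - 1*361) = 17 - 238*(8 - 361) = 17 - 238*(-353) = 17 + 84014 = 84031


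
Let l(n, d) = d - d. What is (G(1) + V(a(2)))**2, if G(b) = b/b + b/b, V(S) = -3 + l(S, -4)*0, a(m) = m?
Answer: 1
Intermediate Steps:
l(n, d) = 0
V(S) = -3 (V(S) = -3 + 0*0 = -3 + 0 = -3)
G(b) = 2 (G(b) = 1 + 1 = 2)
(G(1) + V(a(2)))**2 = (2 - 3)**2 = (-1)**2 = 1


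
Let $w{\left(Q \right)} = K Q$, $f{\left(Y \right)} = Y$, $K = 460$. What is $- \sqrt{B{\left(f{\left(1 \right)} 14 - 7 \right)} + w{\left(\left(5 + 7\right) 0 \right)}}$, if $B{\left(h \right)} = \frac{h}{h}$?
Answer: $-1$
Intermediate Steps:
$w{\left(Q \right)} = 460 Q$
$B{\left(h \right)} = 1$
$- \sqrt{B{\left(f{\left(1 \right)} 14 - 7 \right)} + w{\left(\left(5 + 7\right) 0 \right)}} = - \sqrt{1 + 460 \left(5 + 7\right) 0} = - \sqrt{1 + 460 \cdot 12 \cdot 0} = - \sqrt{1 + 460 \cdot 0} = - \sqrt{1 + 0} = - \sqrt{1} = \left(-1\right) 1 = -1$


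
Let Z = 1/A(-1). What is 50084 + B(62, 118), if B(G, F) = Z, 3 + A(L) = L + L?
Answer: 250419/5 ≈ 50084.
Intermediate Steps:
A(L) = -3 + 2*L (A(L) = -3 + (L + L) = -3 + 2*L)
Z = -1/5 (Z = 1/(-3 + 2*(-1)) = 1/(-3 - 2) = 1/(-5) = -1/5 ≈ -0.20000)
B(G, F) = -1/5
50084 + B(62, 118) = 50084 - 1/5 = 250419/5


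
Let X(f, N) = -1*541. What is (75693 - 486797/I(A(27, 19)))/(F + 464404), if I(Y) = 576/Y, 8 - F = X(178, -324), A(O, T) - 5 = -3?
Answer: 21312787/133906464 ≈ 0.15916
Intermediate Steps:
X(f, N) = -541
A(O, T) = 2 (A(O, T) = 5 - 3 = 2)
F = 549 (F = 8 - 1*(-541) = 8 + 541 = 549)
(75693 - 486797/I(A(27, 19)))/(F + 464404) = (75693 - 486797/(576/2))/(549 + 464404) = (75693 - 486797/(576*(1/2)))/464953 = (75693 - 486797/288)*(1/464953) = (21312787/288)*(1/464953) = 21312787/133906464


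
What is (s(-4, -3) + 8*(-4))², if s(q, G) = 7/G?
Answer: 10609/9 ≈ 1178.8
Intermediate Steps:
(s(-4, -3) + 8*(-4))² = (7/(-3) + 8*(-4))² = (7*(-⅓) - 32)² = (-7/3 - 32)² = (-103/3)² = 10609/9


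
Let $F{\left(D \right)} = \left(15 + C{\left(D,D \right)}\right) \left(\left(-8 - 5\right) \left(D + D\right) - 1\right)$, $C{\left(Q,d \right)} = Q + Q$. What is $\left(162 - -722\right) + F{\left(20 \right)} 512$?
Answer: $-14670476$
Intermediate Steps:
$C{\left(Q,d \right)} = 2 Q$
$F{\left(D \right)} = \left(-1 - 26 D\right) \left(15 + 2 D\right)$ ($F{\left(D \right)} = \left(15 + 2 D\right) \left(\left(-8 - 5\right) \left(D + D\right) - 1\right) = \left(15 + 2 D\right) \left(- 13 \cdot 2 D - 1\right) = \left(15 + 2 D\right) \left(- 26 D - 1\right) = \left(15 + 2 D\right) \left(-1 - 26 D\right) = \left(-1 - 26 D\right) \left(15 + 2 D\right)$)
$\left(162 - -722\right) + F{\left(20 \right)} 512 = \left(162 - -722\right) + \left(-15 - 7840 - 52 \cdot 20^{2}\right) 512 = \left(162 + 722\right) + \left(-15 - 7840 - 20800\right) 512 = 884 + \left(-15 - 7840 - 20800\right) 512 = 884 - 14671360 = -14670476$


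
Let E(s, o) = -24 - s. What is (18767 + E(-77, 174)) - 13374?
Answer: 5446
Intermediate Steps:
(18767 + E(-77, 174)) - 13374 = (18767 + (-24 - 1*(-77))) - 13374 = (18767 + (-24 + 77)) - 13374 = (18767 + 53) - 13374 = 18820 - 13374 = 5446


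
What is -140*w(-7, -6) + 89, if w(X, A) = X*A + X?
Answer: -4811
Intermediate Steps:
w(X, A) = X + A*X (w(X, A) = A*X + X = X + A*X)
-140*w(-7, -6) + 89 = -(-980)*(1 - 6) + 89 = -(-980)*(-5) + 89 = -140*35 + 89 = -4900 + 89 = -4811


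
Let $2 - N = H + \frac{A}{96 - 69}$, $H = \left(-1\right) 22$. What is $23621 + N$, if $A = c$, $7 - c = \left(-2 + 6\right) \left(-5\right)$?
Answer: $23644$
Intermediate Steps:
$H = -22$
$c = 27$ ($c = 7 - \left(-2 + 6\right) \left(-5\right) = 7 - 4 \left(-5\right) = 7 - -20 = 7 + 20 = 27$)
$A = 27$
$N = 23$ ($N = 2 - \left(-22 + \frac{1}{96 - 69} \cdot 27\right) = 2 - \left(-22 + \frac{1}{27} \cdot 27\right) = 2 - \left(-22 + 1\right) = 2 - -21 = 2 + 21 = 23$)
$23621 + N = 23621 + 23 = 23644$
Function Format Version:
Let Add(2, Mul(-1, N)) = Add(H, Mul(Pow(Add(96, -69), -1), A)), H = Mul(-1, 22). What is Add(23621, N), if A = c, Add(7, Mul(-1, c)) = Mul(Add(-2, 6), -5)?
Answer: 23644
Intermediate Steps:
H = -22
c = 27 (c = Add(7, Mul(-1, Mul(Add(-2, 6), -5))) = Add(7, Mul(-1, Mul(4, -5))) = Add(7, Mul(-1, -20)) = Add(7, 20) = 27)
A = 27
N = 23 (N = Add(2, Mul(-1, Add(-22, Mul(Pow(Add(96, -69), -1), 27)))) = Add(2, Mul(-1, Add(-22, Mul(Pow(27, -1), 27)))) = Add(2, Mul(-1, Add(-22, Mul(Rational(1, 27), 27)))) = Add(2, Mul(-1, Add(-22, 1))) = Add(2, Mul(-1, -21)) = Add(2, 21) = 23)
Add(23621, N) = Add(23621, 23) = 23644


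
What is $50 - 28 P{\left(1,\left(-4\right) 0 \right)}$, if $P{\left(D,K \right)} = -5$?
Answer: $190$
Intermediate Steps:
$50 - 28 P{\left(1,\left(-4\right) 0 \right)} = 50 - -140 = 50 + 140 = 190$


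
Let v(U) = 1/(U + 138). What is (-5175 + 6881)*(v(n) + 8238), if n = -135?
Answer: 42163790/3 ≈ 1.4055e+7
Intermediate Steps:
v(U) = 1/(138 + U)
(-5175 + 6881)*(v(n) + 8238) = (-5175 + 6881)*(1/(138 - 135) + 8238) = 1706*(1/3 + 8238) = 1706*(⅓ + 8238) = 1706*(24715/3) = 42163790/3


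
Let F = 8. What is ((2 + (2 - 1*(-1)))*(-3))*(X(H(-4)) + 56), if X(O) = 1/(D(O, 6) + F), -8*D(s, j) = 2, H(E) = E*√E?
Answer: -26100/31 ≈ -841.94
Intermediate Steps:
H(E) = E^(3/2)
D(s, j) = -¼ (D(s, j) = -⅛*2 = -¼)
X(O) = 4/31 (X(O) = 1/(-¼ + 8) = 1/(31/4) = 4/31)
((2 + (2 - 1*(-1)))*(-3))*(X(H(-4)) + 56) = ((2 + (2 - 1*(-1)))*(-3))*(4/31 + 56) = ((2 + (2 + 1))*(-3))*(1740/31) = ((2 + 3)*(-3))*(1740/31) = (5*(-3))*(1740/31) = -15*1740/31 = -26100/31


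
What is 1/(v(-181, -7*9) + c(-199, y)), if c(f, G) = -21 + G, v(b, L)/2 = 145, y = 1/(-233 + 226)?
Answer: 7/1882 ≈ 0.0037194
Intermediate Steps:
y = -⅐ (y = 1/(-7) = -⅐ ≈ -0.14286)
v(b, L) = 290 (v(b, L) = 2*145 = 290)
1/(v(-181, -7*9) + c(-199, y)) = 1/(290 + (-21 - ⅐)) = 1/(290 - 148/7) = 1/(1882/7) = 7/1882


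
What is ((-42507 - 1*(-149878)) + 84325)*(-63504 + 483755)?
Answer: 80560435696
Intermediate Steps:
((-42507 - 1*(-149878)) + 84325)*(-63504 + 483755) = ((-42507 + 149878) + 84325)*420251 = (107371 + 84325)*420251 = 191696*420251 = 80560435696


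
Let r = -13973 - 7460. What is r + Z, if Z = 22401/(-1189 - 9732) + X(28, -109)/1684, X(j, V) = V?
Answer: -394212445085/18390964 ≈ -21435.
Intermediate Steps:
r = -21433
Z = -38913673/18390964 (Z = 22401/(-1189 - 9732) - 109/1684 = 22401/(-10921) - 109*1/1684 = 22401*(-1/10921) - 109/1684 = -22401/10921 - 109/1684 = -38913673/18390964 ≈ -2.1159)
r + Z = -21433 - 38913673/18390964 = -394212445085/18390964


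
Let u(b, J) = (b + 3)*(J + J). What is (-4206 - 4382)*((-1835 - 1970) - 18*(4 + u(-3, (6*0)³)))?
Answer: 33295676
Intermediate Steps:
u(b, J) = 2*J*(3 + b) (u(b, J) = (3 + b)*(2*J) = 2*J*(3 + b))
(-4206 - 4382)*((-1835 - 1970) - 18*(4 + u(-3, (6*0)³))) = (-4206 - 4382)*((-1835 - 1970) - 18*(4 + 2*(6*0)³*(3 - 3))) = -8588*(-3805 - 18*(4 + 2*0³*0)) = -8588*(-3805 - 18*(4 + 2*0*0)) = -8588*(-3805 - 18*(4 + 0)) = -8588*(-3805 - 18*4) = -8588*(-3805 - 72) = -8588*(-3877) = 33295676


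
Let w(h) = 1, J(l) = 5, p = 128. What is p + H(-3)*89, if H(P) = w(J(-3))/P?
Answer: 295/3 ≈ 98.333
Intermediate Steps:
H(P) = 1/P
p + H(-3)*89 = 128 + 89/(-3) = 128 - ⅓*89 = 128 - 89/3 = 295/3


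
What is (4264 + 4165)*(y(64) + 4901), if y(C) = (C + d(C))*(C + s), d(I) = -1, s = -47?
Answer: 50337988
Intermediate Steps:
y(C) = (-1 + C)*(-47 + C) (y(C) = (C - 1)*(C - 47) = (-1 + C)*(-47 + C))
(4264 + 4165)*(y(64) + 4901) = (4264 + 4165)*((47 + 64² - 48*64) + 4901) = 8429*((47 + 4096 - 3072) + 4901) = 8429*(1071 + 4901) = 8429*5972 = 50337988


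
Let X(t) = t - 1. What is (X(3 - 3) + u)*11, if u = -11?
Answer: -132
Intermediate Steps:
X(t) = -1 + t
(X(3 - 3) + u)*11 = ((-1 + (3 - 3)) - 11)*11 = ((-1 + 0) - 11)*11 = (-1 - 11)*11 = -12*11 = -132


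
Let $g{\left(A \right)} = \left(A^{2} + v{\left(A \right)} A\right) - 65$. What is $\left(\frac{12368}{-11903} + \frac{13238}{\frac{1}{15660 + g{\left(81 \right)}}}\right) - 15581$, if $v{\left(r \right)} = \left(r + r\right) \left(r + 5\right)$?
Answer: $\frac{181309622227261}{11903} \approx 1.5232 \cdot 10^{10}$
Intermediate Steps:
$v{\left(r \right)} = 2 r \left(5 + r\right)$
$g{\left(A \right)} = -65 + A^{2} + 2 A^{2} \left(5 + A\right)$ ($g{\left(A \right)} = \left(A^{2} + 2 A \left(5 + A\right) A\right) - 65 = \left(A^{2} + 2 A^{2} \left(5 + A\right)\right) - 65 = -65 + A^{2} + 2 A^{2} \left(5 + A\right)$)
$\left(\frac{12368}{-11903} + \frac{13238}{\frac{1}{15660 + g{\left(81 \right)}}}\right) - 15581 = \left(\frac{12368}{-11903} + \frac{13238}{\frac{1}{15660 + \left(-65 + 2 \cdot 81^{3} + 11 \cdot 81^{2}\right)}}\right) - 15581 = \left(12368 \left(- \frac{1}{11903}\right) + \frac{13238}{\frac{1}{15660 + \left(-65 + 2 \cdot 531441 + 11 \cdot 6561\right)}}\right) - 15581 = \left(- \frac{12368}{11903} + \frac{13238}{\frac{1}{15660 + \left(-65 + 1062882 + 72171\right)}}\right) - 15581 = \left(- \frac{12368}{11903} + \frac{13238}{\frac{1}{15660 + 1134988}}\right) - 15581 = \left(- \frac{12368}{11903} + \frac{13238}{\frac{1}{1150648}}\right) - 15581 = \left(- \frac{12368}{11903} + 13238 \frac{1}{\frac{1}{1150648}}\right) - 15581 = \left(- \frac{12368}{11903} + 13238 \cdot 1150648\right) - 15581 = \left(- \frac{12368}{11903} + 15232278224\right) - 15581 = \frac{181309807687904}{11903} - 15581 = \frac{181309622227261}{11903}$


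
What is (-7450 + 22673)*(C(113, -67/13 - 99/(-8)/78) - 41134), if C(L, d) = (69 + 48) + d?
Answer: -9991645325/16 ≈ -6.2448e+8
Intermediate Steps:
C(L, d) = 117 + d
(-7450 + 22673)*(C(113, -67/13 - 99/(-8)/78) - 41134) = (-7450 + 22673)*((117 + (-67/13 - 99/(-8)/78)) - 41134) = 15223*((117 + (-67*1/13 - 99*(-⅛)*(1/78))) - 41134) = 15223*((117 + (-67/13 + (99/8)*(1/78))) - 41134) = 15223*((117 + (-67/13 + 33/208)) - 41134) = 15223*((117 - 1039/208) - 41134) = 15223*(23297/208 - 41134) = 15223*(-8532575/208) = -9991645325/16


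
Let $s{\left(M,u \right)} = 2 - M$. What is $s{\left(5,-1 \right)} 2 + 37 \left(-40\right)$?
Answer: $-1486$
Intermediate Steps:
$s{\left(5,-1 \right)} 2 + 37 \left(-40\right) = \left(2 - 5\right) 2 + 37 \left(-40\right) = \left(2 - 5\right) 2 - 1480 = \left(-3\right) 2 - 1480 = -6 - 1480 = -1486$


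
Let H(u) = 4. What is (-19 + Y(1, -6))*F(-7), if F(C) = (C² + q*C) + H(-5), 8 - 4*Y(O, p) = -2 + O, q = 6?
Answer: -737/4 ≈ -184.25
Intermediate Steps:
Y(O, p) = 5/2 - O/4 (Y(O, p) = 2 - (-2 + O)/4 = 2 + (½ - O/4) = 5/2 - O/4)
F(C) = 4 + C² + 6*C (F(C) = (C² + 6*C) + 4 = 4 + C² + 6*C)
(-19 + Y(1, -6))*F(-7) = (-19 + (5/2 - ¼*1))*(4 + (-7)² + 6*(-7)) = (-19 + (5/2 - ¼))*(4 + 49 - 42) = (-19 + 9/4)*11 = -67/4*11 = -737/4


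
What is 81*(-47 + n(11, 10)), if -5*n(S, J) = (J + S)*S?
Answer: -37746/5 ≈ -7549.2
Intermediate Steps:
n(S, J) = -S*(J + S)/5 (n(S, J) = -(J + S)*S/5 = -S*(J + S)/5)
81*(-47 + n(11, 10)) = 81*(-47 - 1/5*11*(10 + 11)) = 81*(-47 - 1/5*11*21) = 81*(-47 - 231/5) = 81*(-466/5) = -37746/5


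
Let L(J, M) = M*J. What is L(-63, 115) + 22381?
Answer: 15136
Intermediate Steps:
L(J, M) = J*M
L(-63, 115) + 22381 = -63*115 + 22381 = -7245 + 22381 = 15136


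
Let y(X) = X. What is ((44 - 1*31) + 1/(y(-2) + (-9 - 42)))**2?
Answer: 473344/2809 ≈ 168.51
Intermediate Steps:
((44 - 1*31) + 1/(y(-2) + (-9 - 42)))**2 = ((44 - 1*31) + 1/(-2 + (-9 - 42)))**2 = ((44 - 31) + 1/(-2 - 51))**2 = (13 + 1/(-53))**2 = (13 - 1/53)**2 = (688/53)**2 = 473344/2809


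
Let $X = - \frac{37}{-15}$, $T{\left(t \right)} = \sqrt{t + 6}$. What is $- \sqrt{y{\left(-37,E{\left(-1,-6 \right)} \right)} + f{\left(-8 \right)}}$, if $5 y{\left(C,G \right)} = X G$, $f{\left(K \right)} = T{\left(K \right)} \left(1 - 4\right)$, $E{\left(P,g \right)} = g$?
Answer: $- \frac{\sqrt{-74 - 75 i \sqrt{2}}}{5} \approx -1.0519 + 2.0166 i$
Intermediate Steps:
$T{\left(t \right)} = \sqrt{6 + t}$
$f{\left(K \right)} = - 3 \sqrt{6 + K}$ ($f{\left(K \right)} = \sqrt{6 + K} \left(1 - 4\right) = \sqrt{6 + K} \left(-3\right) = - 3 \sqrt{6 + K}$)
$X = \frac{37}{15}$ ($X = \left(-37\right) \left(- \frac{1}{15}\right) = \frac{37}{15} \approx 2.4667$)
$y{\left(C,G \right)} = \frac{37 G}{75}$ ($y{\left(C,G \right)} = \frac{\frac{37}{15} G}{5} = \frac{37 G}{75}$)
$- \sqrt{y{\left(-37,E{\left(-1,-6 \right)} \right)} + f{\left(-8 \right)}} = - \sqrt{\frac{37}{75} \left(-6\right) - 3 \sqrt{6 - 8}} = - \sqrt{- \frac{74}{25} - 3 \sqrt{-2}} = - \sqrt{- \frac{74}{25} - 3 i \sqrt{2}}$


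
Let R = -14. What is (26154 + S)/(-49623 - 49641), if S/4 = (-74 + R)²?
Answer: -28565/49632 ≈ -0.57554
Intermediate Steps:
S = 30976 (S = 4*(-74 - 14)² = 4*(-88)² = 4*7744 = 30976)
(26154 + S)/(-49623 - 49641) = (26154 + 30976)/(-49623 - 49641) = 57130/(-99264) = 57130*(-1/99264) = -28565/49632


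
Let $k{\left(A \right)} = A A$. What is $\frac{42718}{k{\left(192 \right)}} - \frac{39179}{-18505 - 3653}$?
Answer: $\frac{66412225}{22689792} \approx 2.927$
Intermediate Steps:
$k{\left(A \right)} = A^{2}$
$\frac{42718}{k{\left(192 \right)}} - \frac{39179}{-18505 - 3653} = \frac{42718}{192^{2}} - \frac{39179}{-18505 - 3653} = \frac{42718}{36864} - \frac{39179}{-18505 - 3653} = 42718 \cdot \frac{1}{36864} - \frac{39179}{-18505 - 3653} = \frac{21359}{18432} - \frac{39179}{-22158} = \frac{21359}{18432} - - \frac{39179}{22158} = \frac{21359}{18432} + \frac{39179}{22158} = \frac{66412225}{22689792}$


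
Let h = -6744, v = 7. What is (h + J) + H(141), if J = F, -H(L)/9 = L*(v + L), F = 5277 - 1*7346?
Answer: -196625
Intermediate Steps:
F = -2069 (F = 5277 - 7346 = -2069)
H(L) = -9*L*(7 + L)
J = -2069
(h + J) + H(141) = (-6744 - 2069) - 9*141*(7 + 141) = -8813 - 9*141*148 = -8813 - 187812 = -196625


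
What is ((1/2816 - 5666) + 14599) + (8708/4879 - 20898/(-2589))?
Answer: 15147902811303/1693854976 ≈ 8942.9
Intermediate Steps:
((1/2816 - 5666) + 14599) + (8708/4879 - 20898/(-2589)) = ((1/2816 - 5666) + 14599) + (8708*(1/4879) - 20898*(-1/2589)) = (-15955455/2816 + 14599) + (1244/697 + 6966/863) = 25155329/2816 + 5928874/601511 = 15147902811303/1693854976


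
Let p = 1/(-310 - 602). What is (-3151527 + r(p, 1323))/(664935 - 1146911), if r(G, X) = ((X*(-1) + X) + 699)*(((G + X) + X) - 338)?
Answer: 42511243/13320064 ≈ 3.1915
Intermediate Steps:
p = -1/912 (p = 1/(-912) = -1/912 ≈ -0.0010965)
r(G, X) = -236262 + 699*G + 1398*X (r(G, X) = ((-X + X) + 699)*((G + 2*X) - 338) = (0 + 699)*(-338 + G + 2*X) = 699*(-338 + G + 2*X) = -236262 + 699*G + 1398*X)
(-3151527 + r(p, 1323))/(664935 - 1146911) = (-3151527 + (-236262 + 699*(-1/912) + 1398*1323))/(664935 - 1146911) = (-3151527 + (-236262 - 233/304 + 1849554))/(-481976) = (-3151527 + 490440535/304)*(-1/481976) = -467623673/304*(-1/481976) = 42511243/13320064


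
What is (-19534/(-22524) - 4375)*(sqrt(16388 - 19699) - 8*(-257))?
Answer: -50640804524/5631 - 49261483*I*sqrt(3311)/11262 ≈ -8.9932e+6 - 2.5169e+5*I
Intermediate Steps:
(-19534/(-22524) - 4375)*(sqrt(16388 - 19699) - 8*(-257)) = (-19534*(-1/22524) - 4375)*(sqrt(-3311) + 2056) = (9767/11262 - 4375)*(I*sqrt(3311) + 2056) = -49261483*(2056 + I*sqrt(3311))/11262 = -50640804524/5631 - 49261483*I*sqrt(3311)/11262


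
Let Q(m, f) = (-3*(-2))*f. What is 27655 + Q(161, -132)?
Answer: 26863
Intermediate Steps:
Q(m, f) = 6*f
27655 + Q(161, -132) = 27655 + 6*(-132) = 27655 - 792 = 26863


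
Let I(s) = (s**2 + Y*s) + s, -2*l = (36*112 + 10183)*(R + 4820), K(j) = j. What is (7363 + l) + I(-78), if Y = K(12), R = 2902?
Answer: -54871682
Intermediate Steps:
Y = 12
l = -54884115 (l = -(36*112 + 10183)*(2902 + 4820)/2 = -(4032 + 10183)*7722/2 = -14215*7722/2 = -1/2*109768230 = -54884115)
I(s) = s**2 + 13*s (I(s) = (s**2 + 12*s) + s = s**2 + 13*s)
(7363 + l) + I(-78) = (7363 - 54884115) - 78*(13 - 78) = -54876752 - 78*(-65) = -54876752 + 5070 = -54871682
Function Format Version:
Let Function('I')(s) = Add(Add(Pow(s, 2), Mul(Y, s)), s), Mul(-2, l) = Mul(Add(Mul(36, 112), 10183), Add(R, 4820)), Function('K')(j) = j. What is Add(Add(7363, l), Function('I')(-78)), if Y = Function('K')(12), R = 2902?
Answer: -54871682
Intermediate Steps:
Y = 12
l = -54884115 (l = Mul(Rational(-1, 2), Mul(Add(Mul(36, 112), 10183), Add(2902, 4820))) = Mul(Rational(-1, 2), Mul(Add(4032, 10183), 7722)) = Mul(Rational(-1, 2), Mul(14215, 7722)) = Mul(Rational(-1, 2), 109768230) = -54884115)
Function('I')(s) = Add(Pow(s, 2), Mul(13, s)) (Function('I')(s) = Add(Add(Pow(s, 2), Mul(12, s)), s) = Add(Pow(s, 2), Mul(13, s)))
Add(Add(7363, l), Function('I')(-78)) = Add(Add(7363, -54884115), Mul(-78, Add(13, -78))) = Add(-54876752, Mul(-78, -65)) = Add(-54876752, 5070) = -54871682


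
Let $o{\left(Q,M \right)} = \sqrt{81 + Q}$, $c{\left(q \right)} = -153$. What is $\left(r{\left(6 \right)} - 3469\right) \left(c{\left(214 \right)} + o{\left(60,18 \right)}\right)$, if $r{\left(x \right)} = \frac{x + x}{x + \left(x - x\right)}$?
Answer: $530451 - 3467 \sqrt{141} \approx 4.8928 \cdot 10^{5}$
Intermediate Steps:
$r{\left(x \right)} = 2$ ($r{\left(x \right)} = \frac{2 x}{x + 0} = \frac{2 x}{x} = 2$)
$\left(r{\left(6 \right)} - 3469\right) \left(c{\left(214 \right)} + o{\left(60,18 \right)}\right) = \left(2 - 3469\right) \left(-153 + \sqrt{81 + 60}\right) = - 3467 \left(-153 + \sqrt{141}\right) = 530451 - 3467 \sqrt{141}$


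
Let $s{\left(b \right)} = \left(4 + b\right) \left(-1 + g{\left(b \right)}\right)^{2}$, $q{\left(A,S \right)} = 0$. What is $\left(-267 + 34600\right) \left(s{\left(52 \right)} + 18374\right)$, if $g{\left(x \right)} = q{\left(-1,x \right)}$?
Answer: $632757190$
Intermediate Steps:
$g{\left(x \right)} = 0$
$s{\left(b \right)} = 4 + b$ ($s{\left(b \right)} = \left(4 + b\right) \left(-1 + 0\right)^{2} = \left(4 + b\right) \left(-1\right)^{2} = \left(4 + b\right) 1 = 4 + b$)
$\left(-267 + 34600\right) \left(s{\left(52 \right)} + 18374\right) = \left(-267 + 34600\right) \left(\left(4 + 52\right) + 18374\right) = 34333 \left(56 + 18374\right) = 34333 \cdot 18430 = 632757190$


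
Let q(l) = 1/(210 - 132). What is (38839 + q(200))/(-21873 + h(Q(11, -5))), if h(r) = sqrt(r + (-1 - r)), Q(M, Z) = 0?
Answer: -22087668913/12439131380 - 3029443*I/37317394140 ≈ -1.7757 - 8.118e-5*I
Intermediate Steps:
h(r) = I (h(r) = sqrt(-1) = I)
q(l) = 1/78
(38839 + q(200))/(-21873 + h(Q(11, -5))) = (38839 + 1/78)/(-21873 + I) = 3029443*((-21873 - I)/478428130)/78 = 3029443*(-21873 - I)/37317394140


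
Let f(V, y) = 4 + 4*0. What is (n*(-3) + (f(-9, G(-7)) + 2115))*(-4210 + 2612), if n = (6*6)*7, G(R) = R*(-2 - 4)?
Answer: -2178074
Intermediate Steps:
G(R) = -6*R (G(R) = R*(-6) = -6*R)
f(V, y) = 4 (f(V, y) = 4 + 0 = 4)
n = 252 (n = 36*7 = 252)
(n*(-3) + (f(-9, G(-7)) + 2115))*(-4210 + 2612) = (252*(-3) + (4 + 2115))*(-4210 + 2612) = (-756 + 2119)*(-1598) = 1363*(-1598) = -2178074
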